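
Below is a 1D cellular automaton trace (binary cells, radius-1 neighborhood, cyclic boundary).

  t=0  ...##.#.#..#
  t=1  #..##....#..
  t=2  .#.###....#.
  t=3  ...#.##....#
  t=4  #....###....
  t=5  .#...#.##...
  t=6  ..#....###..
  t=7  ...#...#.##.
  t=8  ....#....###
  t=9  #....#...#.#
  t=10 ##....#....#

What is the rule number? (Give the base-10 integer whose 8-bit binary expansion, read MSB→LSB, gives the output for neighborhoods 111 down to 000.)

  nb ###: next=.  (t=2,i=4, bit7=0)
  nb ##.: next=#  (t=0,i=4, bit6=1)
  nb #.#: next=.  (t=0,i=5, bit5=0)
  nb #..: next=#  (t=0,i=0, bit4=1)
  nb .##: next=#  (t=0,i=3, bit3=1)
  nb .#.: next=.  (t=0,i=6, bit2=0)
  nb ..#: next=.  (t=0,i=2, bit1=0)
  nb ...: next=.  (t=0,i=1, bit0=0)
  bits 01011000 = 88

88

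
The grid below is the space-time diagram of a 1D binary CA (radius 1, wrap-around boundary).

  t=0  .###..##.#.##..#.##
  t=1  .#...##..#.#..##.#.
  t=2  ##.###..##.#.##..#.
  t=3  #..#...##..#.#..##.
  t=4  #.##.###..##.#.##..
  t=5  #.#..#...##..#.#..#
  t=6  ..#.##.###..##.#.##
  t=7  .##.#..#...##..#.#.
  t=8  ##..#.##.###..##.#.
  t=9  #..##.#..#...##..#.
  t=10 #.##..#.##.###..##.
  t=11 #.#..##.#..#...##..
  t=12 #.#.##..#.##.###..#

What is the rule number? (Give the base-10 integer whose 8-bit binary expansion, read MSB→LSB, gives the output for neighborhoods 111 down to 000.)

  [7] ### => .  t=0,i=2
  [6] ##. => .  t=0,i=3
  [5] #.# => .  t=0,i=0
  [4] #.. => .  t=0,i=4
  [3] .## => #  t=0,i=1
  [2] .#. => #  t=0,i=9
  [1] ..# => #  t=0,i=5
  [0] ... => #  t=1,i=3
  bits 00001111 = 15

15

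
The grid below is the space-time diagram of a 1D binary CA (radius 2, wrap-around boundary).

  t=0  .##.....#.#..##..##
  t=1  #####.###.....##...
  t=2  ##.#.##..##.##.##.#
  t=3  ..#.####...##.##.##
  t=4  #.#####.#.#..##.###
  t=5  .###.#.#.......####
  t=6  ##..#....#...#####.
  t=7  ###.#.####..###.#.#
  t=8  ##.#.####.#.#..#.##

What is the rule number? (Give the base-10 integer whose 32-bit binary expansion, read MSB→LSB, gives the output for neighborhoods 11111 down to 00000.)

  ##### -> .   bit 31 = 0  t=1,i=2
  ####. -> #   bit 30 = 1  t=1,i=3
  ###.# -> .   bit 29 = 0  t=1,i=4
  ###.. -> .   bit 28 = 0  t=1,i=8
  ##.## -> #   bit 27 = 1  t=0,i=0
  ##.#. -> #   bit 26 = 1  t=2,i=2
  ##..# -> #   bit 25 = 1  t=0,i=15
  ##... -> #   bit 24 = 1  t=0,i=3
  #.### -> #   bit 23 = 1  t=1,i=6
  #.##. -> #   bit 22 = 1  t=0,i=1
  #.#.# -> .   bit 21 = 0  t=2,i=3
  #.#.. -> .   bit 20 = 0  t=0,i=10
  #..## -> .   bit 19 = 0  t=0,i=12
  #..#. -> .   bit 18 = 0  t=3,i=1
  #...# -> .   bit 17 = 0  t=1,i=17
  #.... -> #   bit 16 = 1  t=0,i=4
  .#### -> #   bit 15 = 1  t=1,i=1
  .###. -> .   bit 14 = 0  t=1,i=7
  .##.# -> .   bit 13 = 0  t=0,i=18
  .##.. -> #   bit 12 = 1  t=0,i=2
  .#.## -> #   bit 11 = 1  t=2,i=4
  .#.#. -> .   bit 10 = 0  t=0,i=9
  .#..# -> .   bit 9 = 0  t=0,i=11
  .#... -> .   bit 8 = 0  t=5,i=8
  ..### -> #   bit 7 = 1  t=1,i=0
  ..##. -> .   bit 6 = 0  t=0,i=13
  ..#.# -> #   bit 5 = 1  t=0,i=8
  ..#.. -> #   bit 4 = 1  t=6,i=4
  ...## -> #   bit 3 = 1  t=1,i=13
  ...#. -> #   bit 2 = 1  t=0,i=7
  ....# -> #   bit 1 = 1  t=0,i=6
  ..... -> .   bit 0 = 0  t=0,i=5
  bits 01001111110000011001100010111110 = 1338087614

1338087614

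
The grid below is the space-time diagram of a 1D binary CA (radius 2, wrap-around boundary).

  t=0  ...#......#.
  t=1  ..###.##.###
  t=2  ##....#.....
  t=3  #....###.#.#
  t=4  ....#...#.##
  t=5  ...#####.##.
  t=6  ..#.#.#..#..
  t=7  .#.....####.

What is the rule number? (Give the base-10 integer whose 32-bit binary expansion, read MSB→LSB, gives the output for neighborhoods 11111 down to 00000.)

1179552605

  [31] ##### => .  t=5,i=5
  [30] ####. => #  t=5,i=6
  [29] ###.# => .  t=1,i=4
  [28] ###.. => .  t=1,i=11
  [27] ##.## => .  t=1,i=5
  [26] ##.#. => #  t=3,i=8
  [25] ##..# => #  t=1,i=0
  [24] ##... => .  t=2,i=2
  [23] #.### => .  t=1,i=9
  [22] #.##. => #  t=1,i=6
  [21] #.#.# => .  t=3,i=9
  [20] #.#.. => .  t=6,i=6
  [19] #..## => #  t=1,i=1
  [18] #..#. => #  t=6,i=8
  [17] #...# => #  t=4,i=6
  [16] #.... => .  t=0,i=0
  [15] .#### => #  t=5,i=4
  [14] .###. => .  t=1,i=3
  [13] .##.# => .  t=1,i=7
  [12] .##.. => .  t=2,i=1
  [11] .#.## => #  t=3,i=10
  [10] .#.#. => .  t=6,i=3
  [9] .#..# => #  t=6,i=7
  [8] .#... => #  t=0,i=4
  [7] ..### => .  t=1,i=2
  [6] ..##. => #  t=2,i=0
  [5] ..#.# => .  t=4,i=8
  [4] ..#.. => #  t=0,i=3
  [3] ...## => #  t=2,i=11
  [2] ...#. => #  t=0,i=2
  [1] ....# => .  t=0,i=1
  [0] ..... => #  t=0,i=6
  bits 01000110010011101000101101011101 = 1179552605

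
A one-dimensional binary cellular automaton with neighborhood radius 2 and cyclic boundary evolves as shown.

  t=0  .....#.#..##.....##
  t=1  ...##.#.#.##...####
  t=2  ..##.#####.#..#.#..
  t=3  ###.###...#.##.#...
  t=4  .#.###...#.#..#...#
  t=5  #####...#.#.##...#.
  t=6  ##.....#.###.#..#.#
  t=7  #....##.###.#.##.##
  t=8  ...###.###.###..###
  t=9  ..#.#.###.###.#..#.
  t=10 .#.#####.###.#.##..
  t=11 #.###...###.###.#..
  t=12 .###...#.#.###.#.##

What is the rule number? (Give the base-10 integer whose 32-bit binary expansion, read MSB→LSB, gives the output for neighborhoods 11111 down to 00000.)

  nb #####: next=.  (t=2,i=7, bit31=0)
  nb ####.: next=.  (t=1,i=17, bit30=0)
  nb ###.#: next=.  (t=2,i=9, bit29=0)
  nb ###..: next=.  (t=1,i=18, bit28=0)
  nb ##.##: next=#  (t=2,i=4, bit27=1)
  nb ##.#.: next=#  (t=1,i=5, bit26=1)
  nb ##..#: next=#  (t=8,i=14, bit25=1)
  nb ##...: next=.  (t=0,i=0, bit24=0)
  nb #.###: next=#  (t=2,i=5, bit23=1)
  nb #.##.: next=.  (t=1,i=10, bit22=0)
  nb #.#.#: next=#  (t=1,i=6, bit21=1)
  nb #.#..: next=.  (t=0,i=7, bit20=0)
  nb #..##: next=.  (t=0,i=9, bit19=0)
  nb #..#.: next=#  (t=2,i=13, bit18=1)
  nb #...#: next=.  (t=1,i=1, bit17=0)
  nb #....: next=.  (t=0,i=1, bit16=0)
  nb .####: next=#  (t=1,i=16, bit15=1)
  nb .###.: next=#  (t=3,i=1, bit14=1)
  nb .##.#: next=.  (t=1,i=4, bit13=0)
  nb .##..: next=#  (t=0,i=11, bit12=1)
  nb .#.##: next=#  (t=1,i=9, bit11=1)
  nb .#.#.: next=#  (t=0,i=6, bit10=1)
  nb .#..#: next=#  (t=0,i=8, bit9=1)
  nb .#...: next=.  (t=2,i=17, bit8=0)
  nb ..###: next=.  (t=1,i=15, bit7=0)
  nb ..##.: next=#  (t=0,i=10, bit6=1)
  nb ..#.#: next=.  (t=0,i=5, bit5=0)
  nb ..#..: next=.  (t=4,i=14, bit4=0)
  nb ...##: next=#  (t=0,i=16, bit3=1)
  nb ...#.: next=#  (t=0,i=4, bit2=1)
  nb ....#: next=#  (t=0,i=3, bit1=1)
  nb .....: next=.  (t=0,i=2, bit0=0)
  bits 00001110101001001101111001001110 = 245685838

245685838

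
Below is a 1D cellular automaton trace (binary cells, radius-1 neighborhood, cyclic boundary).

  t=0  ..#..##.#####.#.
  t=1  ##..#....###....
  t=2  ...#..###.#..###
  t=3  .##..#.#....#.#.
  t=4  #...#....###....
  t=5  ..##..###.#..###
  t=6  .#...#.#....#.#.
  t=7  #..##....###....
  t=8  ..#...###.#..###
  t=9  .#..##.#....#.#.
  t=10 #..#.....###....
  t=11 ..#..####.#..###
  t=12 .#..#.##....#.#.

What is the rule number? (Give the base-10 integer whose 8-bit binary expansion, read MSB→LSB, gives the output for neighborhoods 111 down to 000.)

131

  ### -> #   bit 7 = 1  t=0,i=9
  ##. -> .   bit 6 = 0  t=0,i=6
  #.# -> .   bit 5 = 0  t=0,i=7
  #.. -> .   bit 4 = 0  t=0,i=3
  .## -> .   bit 3 = 0  t=0,i=5
  .#. -> .   bit 2 = 0  t=0,i=2
  ..# -> #   bit 1 = 1  t=0,i=1
  ... -> #   bit 0 = 1  t=0,i=0
  bits 10000011 = 131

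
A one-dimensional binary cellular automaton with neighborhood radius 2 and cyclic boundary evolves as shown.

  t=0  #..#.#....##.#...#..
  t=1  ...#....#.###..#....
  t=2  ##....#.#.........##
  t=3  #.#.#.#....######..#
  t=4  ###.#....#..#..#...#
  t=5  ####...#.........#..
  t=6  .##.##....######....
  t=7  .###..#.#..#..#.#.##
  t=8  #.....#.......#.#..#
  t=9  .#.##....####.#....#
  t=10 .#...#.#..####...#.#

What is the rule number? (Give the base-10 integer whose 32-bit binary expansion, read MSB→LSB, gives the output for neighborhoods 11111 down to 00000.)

  [31] ##### => .  t=3,i=13
  [30] ####. => #  t=2,i=0
  [29] ###.# => #  t=4,i=2
  [28] ###.. => .  t=1,i=12
  [27] ##.## => #  t=6,i=3
  [26] ##.#. => #  t=0,i=12
  [25] ##..# => .  t=1,i=13
  [24] ##... => #  t=2,i=2
  [23] #.### => .  t=1,i=10
  [22] #.##. => .  t=6,i=4
  [21] #.#.# => #  t=3,i=2
  [20] #.#.. => .  t=0,i=5
  [19] #..## => .  t=3,i=18
  [18] #..#. => .  t=0,i=2
  [17] #...# => #  t=0,i=15
  [16] #.... => .  t=0,i=7
  [15] .#### => #  t=2,i=19
  [14] .###. => .  t=1,i=11
  [13] .##.# => #  t=0,i=11
  [12] .##.. => .  t=6,i=5
  [11] .#.## => .  t=1,i=9
  [10] .#.#. => .  t=0,i=4
  [9] .#..# => .  t=0,i=1
  [8] .#... => .  t=0,i=6
  [7] ..### => .  t=2,i=18
  [6] ..##. => #  t=0,i=10
  [5] ..#.# => #  t=0,i=3
  [4] ..#.. => .  t=0,i=0
  [3] ...## => .  t=0,i=9
  [2] ...#. => .  t=0,i=16
  [1] ....# => #  t=0,i=8
  [0] ..... => #  t=1,i=0
  bits 01101101001000101010000001100011 = 1830985827

1830985827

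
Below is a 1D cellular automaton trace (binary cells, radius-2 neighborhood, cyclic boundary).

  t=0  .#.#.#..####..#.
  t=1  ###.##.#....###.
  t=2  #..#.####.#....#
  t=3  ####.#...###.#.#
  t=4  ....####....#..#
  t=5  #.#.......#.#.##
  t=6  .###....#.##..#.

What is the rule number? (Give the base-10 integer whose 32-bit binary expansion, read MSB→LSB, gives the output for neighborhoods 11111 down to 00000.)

245249394

  nb #####: next=.  (t=3,i=1, bit31=0)
  nb ####.: next=.  (t=0,i=10, bit30=0)
  nb ###.#: next=.  (t=1,i=2, bit29=0)
  nb ###..: next=.  (t=0,i=11, bit28=0)
  nb ##.##: next=#  (t=1,i=3, bit27=1)
  nb ##.#.: next=#  (t=1,i=6, bit26=1)
  nb ##..#: next=#  (t=0,i=12, bit25=1)
  nb ##...: next=.  (t=4,i=8, bit24=0)
  nb #.###: next=#  (t=1,i=0, bit23=1)
  nb #.##.: next=.  (t=1,i=4, bit22=0)
  nb #.#.#: next=.  (t=0,i=3, bit21=0)
  nb #.#..: next=#  (t=0,i=5, bit20=1)
  nb #..##: next=#  (t=0,i=7, bit19=1)
  nb #..#.: next=#  (t=0,i=0, bit18=1)
  nb #...#: next=#  (t=3,i=7, bit17=1)
  nb #....: next=.  (t=1,i=9, bit16=0)
  nb .####: next=.  (t=0,i=9, bit15=0)
  nb .###.: next=.  (t=1,i=1, bit14=0)
  nb .##.#: next=#  (t=1,i=5, bit13=1)
  nb .##..: next=#  (t=2,i=0, bit12=1)
  nb .#.##: next=.  (t=2,i=4, bit11=0)
  nb .#.#.: next=#  (t=0,i=2, bit10=1)
  nb .#..#: next=.  (t=0,i=6, bit9=0)
  nb .#...: next=#  (t=1,i=8, bit8=1)
  nb ..###: next=.  (t=0,i=8, bit7=0)
  nb ..##.: next=#  (t=2,i=15, bit6=1)
  nb ..#.#: next=#  (t=0,i=1, bit5=1)
  nb ..#..: next=#  (t=0,i=14, bit4=1)
  nb ...##: next=.  (t=1,i=11, bit3=0)
  nb ...#.: next=.  (t=4,i=11, bit2=0)
  nb ....#: next=#  (t=1,i=10, bit1=1)
  nb .....: next=.  (t=5,i=5, bit0=0)
  bits 00001110100111100011010101110010 = 245249394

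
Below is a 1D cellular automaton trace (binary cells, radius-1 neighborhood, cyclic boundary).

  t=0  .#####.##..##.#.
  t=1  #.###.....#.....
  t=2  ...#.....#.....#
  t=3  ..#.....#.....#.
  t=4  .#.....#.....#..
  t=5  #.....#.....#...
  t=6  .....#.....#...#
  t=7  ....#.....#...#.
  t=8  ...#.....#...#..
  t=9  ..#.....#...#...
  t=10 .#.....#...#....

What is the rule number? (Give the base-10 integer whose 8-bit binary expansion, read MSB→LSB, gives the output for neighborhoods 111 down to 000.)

130

  [7] ### => #  t=0,i=2
  [6] ##. => .  t=0,i=5
  [5] #.# => .  t=0,i=6
  [4] #.. => .  t=0,i=9
  [3] .## => .  t=0,i=1
  [2] .#. => .  t=0,i=14
  [1] ..# => #  t=0,i=0
  [0] ... => .  t=1,i=6
  bits 10000010 = 130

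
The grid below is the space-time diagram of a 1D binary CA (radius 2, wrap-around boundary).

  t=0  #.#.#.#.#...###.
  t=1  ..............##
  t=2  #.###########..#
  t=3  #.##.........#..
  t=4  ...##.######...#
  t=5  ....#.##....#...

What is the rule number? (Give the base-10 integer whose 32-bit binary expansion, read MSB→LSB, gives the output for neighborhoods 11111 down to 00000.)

  #####|.  b31=0 t=2,i=4
  ####.|.  b30=0 t=2,i=11
  ###.#|#  b29=1 t=0,i=14
  ###..|.  b28=0 t=2,i=12
  ##.##|.  b27=0 t=2,i=1
  ##.#.|#  b26=1 t=0,i=15
  ##..#|#  b25=1 t=2,i=13
  ##...|#  b24=1 t=1,i=0
  #.###|#  b23=1 t=2,i=2
  #.##.|.  b22=0 t=3,i=2
  #.#.#|.  b21=0 t=0,i=0
  #.#..|.  b20=0 t=0,i=8
  #..##|.  b19=0 t=2,i=14
  #..#.|#  b18=1 t=3,i=15
  #...#|.  b17=0 t=0,i=10
  #....|.  b16=0 t=1,i=1
  .####|#  b15=1 t=2,i=3
  .###.|.  b14=0 t=0,i=13
  .##.#|#  b13=1 t=2,i=0
  .##..|#  b12=1 t=1,i=15
  .#.##|.  b11=0 t=3,i=1
  .#.#.|.  b10=0 t=0,i=1
  .#..#|.  b9=0 t=3,i=14
  .#...|.  b8=0 t=0,i=9
  ..###|.  b7=0 t=0,i=12
  ..##.|.  b6=0 t=1,i=14
  ..#.#|.  b5=0 t=3,i=0
  ..#..|.  b4=0 t=3,i=13
  ...##|.  b3=0 t=0,i=11
  ...#.|.  b2=0 t=3,i=12
  ....#|#  b1=1 t=1,i=12
  .....|#  b0=1 t=1,i=2
  bits 00100111100001001011000000000011 = 663007235

663007235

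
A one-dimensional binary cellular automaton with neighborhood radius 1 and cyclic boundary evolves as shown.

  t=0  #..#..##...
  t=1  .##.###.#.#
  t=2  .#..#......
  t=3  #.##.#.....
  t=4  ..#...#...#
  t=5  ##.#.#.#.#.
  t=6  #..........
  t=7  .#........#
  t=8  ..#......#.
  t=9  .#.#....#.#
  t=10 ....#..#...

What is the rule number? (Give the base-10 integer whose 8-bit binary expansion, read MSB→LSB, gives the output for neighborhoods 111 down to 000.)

  ###|.  b7=0 t=1,i=5
  ##.|.  b6=0 t=0,i=7
  #.#|.  b5=0 t=1,i=0
  #..|#  b4=1 t=0,i=1
  .##|#  b3=1 t=0,i=6
  .#.|.  b2=0 t=0,i=0
  ..#|#  b1=1 t=0,i=2
  ...|.  b0=0 t=0,i=9
  bits 00011010 = 26

26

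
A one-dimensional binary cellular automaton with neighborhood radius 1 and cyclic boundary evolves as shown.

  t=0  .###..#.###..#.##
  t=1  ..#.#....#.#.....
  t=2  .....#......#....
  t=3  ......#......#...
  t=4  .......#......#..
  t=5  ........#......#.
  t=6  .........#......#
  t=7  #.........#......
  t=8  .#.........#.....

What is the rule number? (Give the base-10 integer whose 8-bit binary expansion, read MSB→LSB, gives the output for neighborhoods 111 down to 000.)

144

  ###|#  b7=1 t=0,i=2
  ##.|.  b6=0 t=0,i=3
  #.#|.  b5=0 t=0,i=0
  #..|#  b4=1 t=0,i=4
  .##|.  b3=0 t=0,i=1
  .#.|.  b2=0 t=0,i=6
  ..#|.  b1=0 t=0,i=5
  ...|.  b0=0 t=1,i=0
  bits 10010000 = 144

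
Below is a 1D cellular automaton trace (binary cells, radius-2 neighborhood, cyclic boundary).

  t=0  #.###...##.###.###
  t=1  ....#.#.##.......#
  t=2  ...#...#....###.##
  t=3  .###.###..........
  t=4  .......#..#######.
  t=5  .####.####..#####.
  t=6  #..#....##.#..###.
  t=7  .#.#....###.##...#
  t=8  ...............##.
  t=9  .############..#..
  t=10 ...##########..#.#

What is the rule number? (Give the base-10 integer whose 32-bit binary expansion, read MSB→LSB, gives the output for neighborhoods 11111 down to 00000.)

  nb #####: next=#  (t=4,i=12, bit31=1)
  nb ####.: next=#  (t=0,i=17, bit30=1)
  nb ###.#: next=.  (t=0,i=0, bit29=0)
  nb ###..: next=#  (t=0,i=4, bit28=1)
  nb ##.##: next=.  (t=0,i=1, bit27=0)
  nb ##.#.: next=#  (t=6,i=10, bit26=1)
  nb ##..#: next=.  (t=5,i=10, bit25=0)
  nb ##...: next=.  (t=0,i=5, bit24=0)
  nb #.###: next=.  (t=0,i=2, bit23=0)
  nb #.##.: next=.  (t=1,i=8, bit22=0)
  nb #.#.#: next=.  (t=1,i=6, bit21=0)
  nb #.#..: next=.  (t=6,i=0, bit20=0)
  nb #..##: next=#  (t=4,i=9, bit19=1)
  nb #..#.: next=.  (t=6,i=2, bit18=0)
  nb #...#: next=#  (t=0,i=6, bit17=1)
  nb #....: next=.  (t=1,i=1, bit16=0)
  nb .####: next=.  (t=0,i=16, bit15=0)
  nb .###.: next=.  (t=0,i=3, bit14=0)
  nb .##.#: next=#  (t=0,i=9, bit13=1)
  nb .##..: next=.  (t=1,i=9, bit12=0)
  nb .#.##: next=#  (t=1,i=7, bit11=1)
  nb .#.#.: next=.  (t=1,i=5, bit10=0)
  nb .#..#: next=#  (t=4,i=8, bit9=1)
  nb .#...: next=.  (t=1,i=0, bit8=0)
  nb ..###: next=.  (t=2,i=12, bit7=0)
  nb ..##.: next=#  (t=0,i=8, bit6=1)
  nb ..#.#: next=.  (t=1,i=4, bit5=0)
  nb ..#..: next=#  (t=1,i=17, bit4=1)
  nb ...##: next=.  (t=0,i=7, bit3=0)
  nb ...#.: next=#  (t=1,i=3, bit2=1)
  nb ....#: next=.  (t=1,i=2, bit1=0)
  nb .....: next=#  (t=1,i=12, bit0=1)
  bits 11010100000010100010101001010101 = 3557435989

3557435989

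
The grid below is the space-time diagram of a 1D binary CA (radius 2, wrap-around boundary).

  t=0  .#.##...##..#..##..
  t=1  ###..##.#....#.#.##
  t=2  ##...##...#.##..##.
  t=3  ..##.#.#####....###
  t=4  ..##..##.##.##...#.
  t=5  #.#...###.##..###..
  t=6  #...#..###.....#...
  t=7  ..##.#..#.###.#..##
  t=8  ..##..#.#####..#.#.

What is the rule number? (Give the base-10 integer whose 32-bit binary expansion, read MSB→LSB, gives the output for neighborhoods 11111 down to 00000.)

  nb #####: next=#  (t=1,i=0, bit31=1)
  nb ####.: next=#  (t=1,i=1, bit30=1)
  nb ###.#: next=#  (t=5,i=8, bit29=1)
  nb ###..: next=.  (t=1,i=2, bit28=0)
  nb ##.##: next=#  (t=2,i=18, bit27=1)
  nb ##.#.: next=.  (t=1,i=7, bit26=0)
  nb ##..#: next=.  (t=0,i=10, bit25=0)
  nb ##...: next=#  (t=0,i=5, bit24=1)
  nb #.###: next=#  (t=1,i=17, bit23=1)
  nb #.##.: next=.  (t=0,i=3, bit22=0)
  nb #.#.#: next=.  (t=1,i=15, bit21=0)
  nb #.#..: next=.  (t=1,i=8, bit20=0)
  nb #..##: next=.  (t=0,i=14, bit19=0)
  nb #..#.: next=.  (t=0,i=11, bit18=0)
  nb #...#: next=#  (t=0,i=6, bit17=1)
  nb #....: next=#  (t=1,i=10, bit16=1)
  nb .####: next=.  (t=1,i=18, bit15=0)
  nb .###.: next=#  (t=3,i=17, bit14=1)
  nb .##.#: next=#  (t=1,i=6, bit13=1)
  nb .##..: next=.  (t=0,i=4, bit12=0)
  nb .#.##: next=#  (t=0,i=2, bit11=1)
  nb .#.#.: next=.  (t=1,i=14, bit10=0)
  nb .#..#: next=#  (t=0,i=13, bit9=1)
  nb .#...: next=.  (t=1,i=9, bit8=0)
  nb ..###: next=.  (t=3,i=16, bit7=0)
  nb ..##.: next=#  (t=0,i=8, bit6=1)
  nb ..#.#: next=#  (t=0,i=1, bit5=1)
  nb ..#..: next=.  (t=0,i=12, bit4=0)
  nb ...##: next=.  (t=0,i=7, bit3=0)
  nb ...#.: next=#  (t=0,i=0, bit2=1)
  nb ....#: next=.  (t=1,i=11, bit1=0)
  nb .....: next=#  (t=6,i=12, bit0=1)
  bits 11101001100000110110101001100101 = 3917703781

3917703781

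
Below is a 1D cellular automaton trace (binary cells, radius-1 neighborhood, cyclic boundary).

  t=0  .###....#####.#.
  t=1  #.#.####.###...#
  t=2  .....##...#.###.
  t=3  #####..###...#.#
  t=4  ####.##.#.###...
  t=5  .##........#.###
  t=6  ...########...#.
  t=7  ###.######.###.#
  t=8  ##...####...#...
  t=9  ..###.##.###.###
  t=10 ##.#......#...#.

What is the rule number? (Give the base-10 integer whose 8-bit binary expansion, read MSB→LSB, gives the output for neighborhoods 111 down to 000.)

147

  ### -> #   bit 7 = 1  t=0,i=2
  ##. -> .   bit 6 = 0  t=0,i=3
  #.# -> .   bit 5 = 0  t=0,i=13
  #.. -> #   bit 4 = 1  t=0,i=4
  .## -> .   bit 3 = 0  t=0,i=1
  .#. -> .   bit 2 = 0  t=0,i=14
  ..# -> #   bit 1 = 1  t=0,i=0
  ... -> #   bit 0 = 1  t=0,i=5
  bits 10010011 = 147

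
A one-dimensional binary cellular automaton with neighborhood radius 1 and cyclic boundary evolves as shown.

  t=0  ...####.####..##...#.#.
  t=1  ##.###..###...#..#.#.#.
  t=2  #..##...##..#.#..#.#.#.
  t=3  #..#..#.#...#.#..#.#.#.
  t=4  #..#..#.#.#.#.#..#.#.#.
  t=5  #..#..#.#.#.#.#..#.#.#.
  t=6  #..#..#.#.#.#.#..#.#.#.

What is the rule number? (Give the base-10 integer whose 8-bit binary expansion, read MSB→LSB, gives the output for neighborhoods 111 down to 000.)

141

  ### -> #   bit 7 = 1  t=0,i=4
  ##. -> .   bit 6 = 0  t=0,i=6
  #.# -> .   bit 5 = 0  t=0,i=7
  #.. -> .   bit 4 = 0  t=0,i=12
  .## -> #   bit 3 = 1  t=0,i=3
  .#. -> #   bit 2 = 1  t=0,i=19
  ..# -> .   bit 1 = 0  t=0,i=2
  ... -> #   bit 0 = 1  t=0,i=0
  bits 10001101 = 141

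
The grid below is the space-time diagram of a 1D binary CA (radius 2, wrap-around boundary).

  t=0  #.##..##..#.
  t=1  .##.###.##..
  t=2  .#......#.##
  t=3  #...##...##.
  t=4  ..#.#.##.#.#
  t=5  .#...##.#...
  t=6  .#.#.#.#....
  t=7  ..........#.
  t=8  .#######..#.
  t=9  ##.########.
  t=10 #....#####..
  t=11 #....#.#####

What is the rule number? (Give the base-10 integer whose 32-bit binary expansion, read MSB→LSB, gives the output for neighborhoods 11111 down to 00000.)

3612215505

  [31] ##### => #  t=8,i=3
  [30] ####. => #  t=8,i=6
  [29] ###.# => .  t=1,i=6
  [28] ###.. => #  t=8,i=7
  [27] ##.## => .  t=1,i=3
  [26] ##.#. => #  t=2,i=0
  [25] ##..# => #  t=0,i=4
  [24] ##... => #  t=1,i=10
  [23] #.### => .  t=1,i=4
  [22] #.##. => #  t=0,i=2
  [21] #.#.# => .  t=0,i=0
  [20] #.#.. => .  t=2,i=1
  [19] #..## => #  t=0,i=5
  [18] #..#. => #  t=0,i=9
  [17] #...# => #  t=1,i=11
  [16] #.... => .  t=2,i=3
  [15] .#### => .  t=8,i=2
  [14] .###. => .  t=1,i=5
  [13] .##.# => .  t=1,i=2
  [12] .##.. => .  t=0,i=3
  [11] .#.## => #  t=0,i=1
  [10] .#.#. => .  t=0,i=11
  [9] .#..# => .  t=4,i=0
  [8] .#... => .  t=2,i=2
  [7] ..### => #  t=8,i=1
  [6] ..##. => #  t=0,i=6
  [5] ..#.# => .  t=0,i=10
  [4] ..#.. => #  t=5,i=1
  [3] ...## => .  t=1,i=0
  [2] ...#. => .  t=2,i=7
  [1] ....# => .  t=2,i=6
  [0] ..... => #  t=2,i=4
  bits 11010111010011100000100011010001 = 3612215505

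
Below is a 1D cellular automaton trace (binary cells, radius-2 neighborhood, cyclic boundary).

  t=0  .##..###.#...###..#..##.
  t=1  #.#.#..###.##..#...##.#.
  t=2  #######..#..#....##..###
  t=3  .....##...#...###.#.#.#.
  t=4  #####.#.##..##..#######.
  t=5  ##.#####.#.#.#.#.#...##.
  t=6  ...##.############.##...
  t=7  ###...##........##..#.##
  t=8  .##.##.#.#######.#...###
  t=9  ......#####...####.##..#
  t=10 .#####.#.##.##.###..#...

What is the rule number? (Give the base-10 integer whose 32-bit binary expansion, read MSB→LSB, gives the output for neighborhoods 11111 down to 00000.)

1958452751

  [31] ##### => .  t=2,i=0
  [30] ####. => #  t=2,i=5
  [29] ###.# => #  t=0,i=7
  [28] ###.. => #  t=0,i=15
  [27] ##.## => .  t=1,i=10
  [26] ##.#. => #  t=0,i=8
  [25] ##..# => .  t=0,i=3
  [24] ##... => .  t=3,i=7
  [23] #.### => #  t=4,i=0
  [22] #.##. => .  t=1,i=11
  [21] #.#.# => #  t=1,i=0
  [20] #.#.. => #  t=0,i=9
  [19] #..## => #  t=0,i=0
  [18] #..#. => .  t=0,i=17
  [17] #...# => #  t=0,i=11
  [16] #.... => #  t=2,i=14
  [15] .#### => #  t=2,i=22
  [14] .###. => .  t=0,i=6
  [13] .##.# => .  t=1,i=20
  [12] .##.. => #  t=0,i=2
  [11] .#.## => #  t=4,i=7
  [10] .#.#. => #  t=1,i=1
  [9] .#..# => #  t=0,i=19
  [8] .#... => .  t=0,i=10
  [7] ..### => .  t=0,i=5
  [6] ..##. => .  t=0,i=1
  [5] ..#.# => .  t=7,i=20
  [4] ..#.. => .  t=0,i=18
  [3] ...## => #  t=0,i=12
  [2] ...#. => #  t=3,i=9
  [1] ....# => #  t=2,i=15
  [0] ..... => #  t=3,i=1
  bits 01110100101110111001111000001111 = 1958452751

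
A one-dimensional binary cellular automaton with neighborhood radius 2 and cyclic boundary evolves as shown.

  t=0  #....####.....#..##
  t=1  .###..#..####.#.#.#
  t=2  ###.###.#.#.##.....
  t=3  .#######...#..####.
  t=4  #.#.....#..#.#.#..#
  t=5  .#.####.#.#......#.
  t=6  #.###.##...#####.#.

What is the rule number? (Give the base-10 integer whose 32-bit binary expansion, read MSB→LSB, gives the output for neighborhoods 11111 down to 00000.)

  ##### -> .   bit 31 = 0  t=3,i=3
  ####. -> .   bit 30 = 0  t=0,i=7
  ###.# -> #   bit 29 = 1  t=1,i=12
  ###.. -> .   bit 28 = 0  t=0,i=0
  ##.## -> #   bit 27 = 1  t=2,i=3
  ##.#. -> #   bit 26 = 1  t=1,i=13
  ##..# -> #   bit 25 = 1  t=1,i=4
  ##... -> #   bit 24 = 1  t=0,i=1
  #.### -> #   bit 23 = 1  t=1,i=1
  #.##. -> .   bit 22 = 0  t=2,i=12
  #.#.# -> .   bit 21 = 0  t=1,i=14
  #.#.. -> .   bit 20 = 0  t=4,i=2
  #..## -> #   bit 19 = 1  t=0,i=16
  #..#. -> #   bit 18 = 1  t=1,i=5
  #...# -> .   bit 17 = 0  t=3,i=9
  #.... -> #   bit 16 = 1  t=0,i=2
  .#### -> #   bit 15 = 1  t=0,i=6
  .###. -> #   bit 14 = 1  t=0,i=18
  .##.# -> .   bit 13 = 0  t=4,i=0
  .##.. -> .   bit 12 = 0  t=2,i=13
  .#.## -> #   bit 11 = 1  t=1,i=0
  .#.#. -> .   bit 10 = 0  t=1,i=15
  .#..# -> .   bit 9 = 0  t=0,i=15
  .#... -> #   bit 8 = 1  t=4,i=3
  ..### -> .   bit 7 = 0  t=0,i=5
  ..##. -> .   bit 6 = 0  t=4,i=18
  ..#.# -> .   bit 5 = 0  t=4,i=11
  ..#.. -> #   bit 4 = 1  t=0,i=14
  ...## -> .   bit 3 = 0  t=0,i=4
  ...#. -> .   bit 2 = 0  t=0,i=13
  ....# -> #   bit 1 = 1  t=0,i=3
  ..... -> #   bit 0 = 1  t=0,i=11
  bits 00101111100011011100100100010011 = 797821203

797821203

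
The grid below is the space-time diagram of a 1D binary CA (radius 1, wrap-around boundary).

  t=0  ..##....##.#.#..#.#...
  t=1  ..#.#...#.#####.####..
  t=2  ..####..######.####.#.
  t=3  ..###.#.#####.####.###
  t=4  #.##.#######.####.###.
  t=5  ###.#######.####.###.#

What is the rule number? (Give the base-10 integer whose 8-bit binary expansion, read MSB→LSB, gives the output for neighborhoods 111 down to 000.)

188

  nb ###: next=#  (t=1,i=11, bit7=1)
  nb ##.: next=.  (t=0,i=3, bit6=0)
  nb #.#: next=#  (t=0,i=10, bit5=1)
  nb #..: next=#  (t=0,i=4, bit4=1)
  nb .##: next=#  (t=0,i=2, bit3=1)
  nb .#.: next=#  (t=0,i=11, bit2=1)
  nb ..#: next=.  (t=0,i=1, bit1=0)
  nb ...: next=.  (t=0,i=0, bit0=0)
  bits 10111100 = 188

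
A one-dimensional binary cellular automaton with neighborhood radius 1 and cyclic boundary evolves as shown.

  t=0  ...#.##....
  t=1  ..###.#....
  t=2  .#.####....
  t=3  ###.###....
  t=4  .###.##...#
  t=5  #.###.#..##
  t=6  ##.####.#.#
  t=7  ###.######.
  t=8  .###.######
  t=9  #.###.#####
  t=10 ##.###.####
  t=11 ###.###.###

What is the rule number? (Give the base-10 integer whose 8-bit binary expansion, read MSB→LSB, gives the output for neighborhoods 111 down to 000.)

  [7] ### => #  t=1,i=3
  [6] ##. => #  t=0,i=6
  [5] #.# => #  t=0,i=4
  [4] #.. => .  t=0,i=7
  [3] .## => .  t=0,i=5
  [2] .#. => #  t=0,i=3
  [1] ..# => #  t=0,i=2
  [0] ... => .  t=0,i=0
  bits 11100110 = 230

230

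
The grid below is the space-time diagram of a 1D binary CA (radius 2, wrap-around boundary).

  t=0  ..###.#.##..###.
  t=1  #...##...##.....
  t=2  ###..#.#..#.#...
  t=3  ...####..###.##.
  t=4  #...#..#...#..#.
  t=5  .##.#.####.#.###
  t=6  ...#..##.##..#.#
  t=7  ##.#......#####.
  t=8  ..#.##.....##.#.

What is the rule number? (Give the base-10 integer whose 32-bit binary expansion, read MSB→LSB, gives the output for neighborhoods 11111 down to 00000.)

  #####|#  b31=1 t=7,i=12
  ####.|.  b30=0 t=3,i=5
  ###.#|#  b29=1 t=0,i=4
  ###..|.  b28=0 t=0,i=14
  ##.##|.  b27=0 t=3,i=12
  ##.#.|#  b26=1 t=0,i=5
  ##..#|#  b25=1 t=0,i=10
  ##...|.  b24=0 t=0,i=15
  #.###|#  b23=1 t=5,i=6
  #.##.|.  b22=0 t=0,i=8
  #.#.#|.  b21=0 t=0,i=6
  #.#..|.  b20=0 t=2,i=7
  #..##|.  b19=0 t=0,i=11
  #..#.|#  b18=1 t=2,i=4
  #...#|#  b17=1 t=0,i=0
  #....|#  b16=1 t=1,i=12
  .####|#  b15=1 t=3,i=4
  .###.|.  b14=0 t=0,i=3
  .##.#|.  b13=0 t=5,i=2
  .##..|#  b12=1 t=0,i=9
  .#.##|.  b11=0 t=0,i=7
  .#.#.|#  b10=1 t=2,i=6
  .#..#|.  b9=0 t=2,i=8
  .#...|#  b8=1 t=1,i=1
  ..###|.  b7=0 t=0,i=2
  ..##.|.  b6=0 t=1,i=4
  ..#.#|#  b5=1 t=2,i=5
  ..#..|#  b4=1 t=1,i=0
  ...##|.  b3=0 t=0,i=1
  ...#.|.  b2=0 t=1,i=15
  ....#|.  b1=0 t=1,i=14
  .....|.  b0=0 t=1,i=13
  bits 10100110100001111001010100110000 = 2793903408

2793903408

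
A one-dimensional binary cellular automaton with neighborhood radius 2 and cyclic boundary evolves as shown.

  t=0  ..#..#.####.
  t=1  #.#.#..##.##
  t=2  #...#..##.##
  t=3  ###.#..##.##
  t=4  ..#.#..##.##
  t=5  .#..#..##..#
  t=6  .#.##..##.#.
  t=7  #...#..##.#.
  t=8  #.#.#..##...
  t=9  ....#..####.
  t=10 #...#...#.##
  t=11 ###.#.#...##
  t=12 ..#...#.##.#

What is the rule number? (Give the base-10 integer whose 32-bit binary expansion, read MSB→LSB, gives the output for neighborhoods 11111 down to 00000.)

832041048

  #####|.  b31=0 t=3,i=0
  ####.|.  b30=0 t=0,i=9
  ###.#|#  b29=1 t=1,i=0
  ###..|#  b28=1 t=0,i=10
  ##.##|.  b27=0 t=1,i=9
  ##.#.|.  b26=0 t=1,i=1
  ##..#|.  b25=0 t=4,i=0
  ##...|#  b24=1 t=0,i=11
  #.###|#  b23=1 t=0,i=7
  #.##.|.  b22=0 t=4,i=10
  #.#.#|.  b21=0 t=1,i=2
  #.#..|#  b20=1 t=1,i=4
  #..##|.  b19=0 t=1,i=6
  #..#.|#  b18=1 t=0,i=4
  #...#|#  b17=1 t=0,i=0
  #....|#  b16=1 t=9,i=0
  .####|#  b15=1 t=0,i=8
  .###.|#  b14=1 t=1,i=11
  .##.#|#  b13=1 t=1,i=8
  .##..|#  b12=1 t=4,i=11
  .#.##|.  b11=0 t=0,i=6
  .#.#.|.  b10=0 t=1,i=3
  .#..#|.  b9=0 t=0,i=3
  .#...|.  b8=0 t=7,i=1
  ..###|.  b7=0 t=9,i=7
  ..##.|#  b6=1 t=1,i=7
  ..#.#|.  b5=0 t=0,i=5
  ..#..|#  b4=1 t=0,i=2
  ...##|#  b3=1 t=11,i=9
  ...#.|.  b2=0 t=0,i=1
  ....#|.  b1=0 t=9,i=2
  .....|.  b0=0 t=9,i=1
  bits 00110001100101111111000001011000 = 832041048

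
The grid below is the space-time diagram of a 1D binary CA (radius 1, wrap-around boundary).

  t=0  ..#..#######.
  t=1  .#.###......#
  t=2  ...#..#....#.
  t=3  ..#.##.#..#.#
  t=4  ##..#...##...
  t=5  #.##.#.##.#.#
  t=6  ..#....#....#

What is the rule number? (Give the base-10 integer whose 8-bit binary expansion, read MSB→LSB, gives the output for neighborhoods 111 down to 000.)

26

  [7] ### => .  t=0,i=6
  [6] ##. => .  t=0,i=11
  [5] #.# => .  t=1,i=0
  [4] #.. => #  t=0,i=3
  [3] .## => #  t=0,i=5
  [2] .#. => .  t=0,i=2
  [1] ..# => #  t=0,i=1
  [0] ... => .  t=0,i=0
  bits 00011010 = 26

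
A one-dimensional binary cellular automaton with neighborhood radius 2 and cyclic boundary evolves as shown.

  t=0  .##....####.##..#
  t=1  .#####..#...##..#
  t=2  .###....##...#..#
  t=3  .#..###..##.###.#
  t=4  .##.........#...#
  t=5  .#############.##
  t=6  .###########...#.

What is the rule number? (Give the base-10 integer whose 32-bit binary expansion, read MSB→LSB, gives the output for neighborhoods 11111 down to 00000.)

2180092727

  nb #####: next=#  (t=1,i=3, bit31=1)
  nb ####.: next=.  (t=0,i=9, bit30=0)
  nb ###.#: next=.  (t=0,i=10, bit29=0)
  nb ###..: next=.  (t=1,i=5, bit28=0)
  nb ##.##: next=.  (t=0,i=11, bit27=0)
  nb ##.#.: next=.  (t=3,i=15, bit26=0)
  nb ##..#: next=.  (t=0,i=14, bit25=0)
  nb ##...: next=#  (t=0,i=3, bit24=1)
  nb #.###: next=#  (t=1,i=1, bit23=1)
  nb #.##.: next=#  (t=0,i=1, bit22=1)
  nb #.#.#: next=#  (t=3,i=16, bit21=1)
  nb #.#..: next=#  (t=3,i=1, bit20=1)
  nb #..##: next=.  (t=3,i=3, bit19=0)
  nb #..#.: next=.  (t=0,i=15, bit18=0)
  nb #...#: next=.  (t=1,i=10, bit17=0)
  nb #....: next=#  (t=0,i=4, bit16=1)
  nb .####: next=#  (t=0,i=8, bit15=1)
  nb .###.: next=.  (t=2,i=2, bit14=0)
  nb .##.#: next=.  (t=3,i=10, bit13=0)
  nb .##..: next=#  (t=0,i=2, bit12=1)
  nb .#.##: next=.  (t=0,i=0, bit11=0)
  nb .#.#.: next=.  (t=3,i=0, bit10=0)
  nb .#..#: next=#  (t=2,i=14, bit9=1)
  nb .#...: next=#  (t=1,i=9, bit8=1)
  nb ..###: next=.  (t=0,i=7, bit7=0)
  nb ..##.: next=.  (t=1,i=12, bit6=0)
  nb ..#.#: next=#  (t=0,i=16, bit5=1)
  nb ..#..: next=#  (t=1,i=8, bit4=1)
  nb ...##: next=.  (t=0,i=6, bit3=0)
  nb ...#.: next=#  (t=2,i=12, bit2=1)
  nb ....#: next=#  (t=0,i=5, bit1=1)
  nb .....: next=#  (t=4,i=5, bit0=1)
  bits 10000001111100011001001100110111 = 2180092727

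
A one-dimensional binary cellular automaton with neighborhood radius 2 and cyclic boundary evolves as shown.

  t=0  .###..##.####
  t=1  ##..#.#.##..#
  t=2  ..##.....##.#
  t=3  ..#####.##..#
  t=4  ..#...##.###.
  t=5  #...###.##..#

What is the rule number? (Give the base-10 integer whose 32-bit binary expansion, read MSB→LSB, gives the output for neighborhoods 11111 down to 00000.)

  nb #####: next=.  (t=3,i=4, bit31=0)
  nb ####.: next=.  (t=0,i=11, bit30=0)
  nb ###.#: next=#  (t=0,i=12, bit29=1)
  nb ###..: next=.  (t=0,i=3, bit28=0)
  nb ##.##: next=#  (t=0,i=0, bit27=1)
  nb ##.#.: next=.  (t=2,i=11, bit26=0)
  nb ##..#: next=#  (t=0,i=4, bit25=1)
  nb ##...: next=#  (t=2,i=4, bit24=1)
  nb #.###: next=#  (t=0,i=1, bit23=1)
  nb #.##.: next=.  (t=1,i=8, bit22=0)
  nb #.#.#: next=.  (t=1,i=6, bit21=0)
  nb #.#..: next=#  (t=2,i=12, bit20=1)
  nb #..##: next=.  (t=0,i=5, bit19=0)
  nb #..#.: next=#  (t=1,i=3, bit18=1)
  nb #...#: next=#  (t=4,i=0, bit17=1)
  nb #....: next=#  (t=2,i=5, bit16=1)
  nb .####: next=.  (t=0,i=10, bit15=0)
  nb .###.: next=.  (t=0,i=2, bit14=0)
  nb .##.#: next=.  (t=0,i=7, bit13=0)
  nb .##..: next=#  (t=1,i=9, bit12=1)
  nb .#.##: next=.  (t=1,i=7, bit11=0)
  nb .#.#.: next=.  (t=1,i=5, bit10=0)
  nb .#..#: next=.  (t=2,i=0, bit9=0)
  nb .#...: next=.  (t=4,i=3, bit8=0)
  nb ..###: next=#  (t=1,i=12, bit7=1)
  nb ..##.: next=#  (t=0,i=6, bit6=1)
  nb ..#.#: next=.  (t=1,i=4, bit5=0)
  nb ..#..: next=.  (t=3,i=12, bit4=0)
  nb ...##: next=#  (t=2,i=8, bit3=1)
  nb ...#.: next=.  (t=4,i=1, bit2=0)
  nb ....#: next=.  (t=2,i=7, bit1=0)
  nb .....: next=#  (t=2,i=6, bit0=1)
  bits 00101011100101110001000011001001 = 731320521

731320521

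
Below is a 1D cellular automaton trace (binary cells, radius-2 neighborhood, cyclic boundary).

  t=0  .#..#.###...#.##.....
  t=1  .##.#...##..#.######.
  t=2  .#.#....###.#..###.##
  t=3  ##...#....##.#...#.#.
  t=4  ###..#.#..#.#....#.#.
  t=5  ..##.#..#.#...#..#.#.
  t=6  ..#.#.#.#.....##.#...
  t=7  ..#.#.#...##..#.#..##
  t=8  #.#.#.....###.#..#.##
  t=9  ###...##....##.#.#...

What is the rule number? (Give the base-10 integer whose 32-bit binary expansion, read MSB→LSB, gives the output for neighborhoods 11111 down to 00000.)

3076625009

  ##### -> #   bit 31 = 1  t=1,i=16
  ####. -> .   bit 30 = 0  t=1,i=18
  ###.# -> #   bit 29 = 1  t=2,i=10
  ###.. -> #   bit 28 = 1  t=0,i=8
  ##.## -> .   bit 27 = 0  t=2,i=18
  ##.#. -> #   bit 26 = 1  t=1,i=3
  ##..# -> #   bit 25 = 1  t=1,i=10
  ##... -> #   bit 24 = 1  t=0,i=9
  #.### -> .   bit 23 = 0  t=0,i=6
  #.##. -> #   bit 22 = 1  t=0,i=14
  #.#.# -> #   bit 21 = 1  t=2,i=1
  #.#.. -> .   bit 20 = 0  t=1,i=4
  #..## -> .   bit 19 = 0  t=1,i=0
  #..#. -> .   bit 18 = 0  t=0,i=3
  #...# -> .   bit 17 = 0  t=0,i=10
  #.... -> #   bit 16 = 1  t=0,i=17
  .#### -> #   bit 15 = 1  t=1,i=15
  .###. -> .   bit 14 = 0  t=0,i=7
  .##.# -> .   bit 13 = 0  t=1,i=2
  .##.. -> #   bit 12 = 1  t=0,i=15
  .#.## -> .   bit 11 = 0  t=0,i=5
  .#.#. -> .   bit 10 = 0  t=2,i=2
  .#..# -> #   bit 9 = 1  t=0,i=2
  .#... -> .   bit 8 = 0  t=1,i=5
  ..### -> .   bit 7 = 0  t=2,i=8
  ..##. -> #   bit 6 = 1  t=1,i=1
  ..#.# -> #   bit 5 = 1  t=0,i=4
  ..#.. -> #   bit 4 = 1  t=0,i=1
  ...## -> .   bit 3 = 0  t=1,i=7
  ...#. -> .   bit 2 = 0  t=0,i=0
  ....# -> .   bit 1 = 0  t=0,i=20
  ..... -> #   bit 0 = 1  t=0,i=18
  bits 10110111011000011001001001110001 = 3076625009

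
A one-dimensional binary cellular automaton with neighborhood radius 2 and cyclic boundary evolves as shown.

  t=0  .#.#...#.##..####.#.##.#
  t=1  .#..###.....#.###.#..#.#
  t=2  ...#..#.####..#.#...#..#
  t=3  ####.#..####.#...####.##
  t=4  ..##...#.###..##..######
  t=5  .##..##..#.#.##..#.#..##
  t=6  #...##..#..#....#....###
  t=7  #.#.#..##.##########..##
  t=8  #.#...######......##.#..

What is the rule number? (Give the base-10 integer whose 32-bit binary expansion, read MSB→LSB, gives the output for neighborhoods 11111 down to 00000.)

2024776023

  ##### -> .   bit 31 = 0  t=3,i=0
  ####. -> #   bit 30 = 1  t=0,i=15
  ###.# -> #   bit 29 = 1  t=0,i=16
  ###.. -> #   bit 28 = 1  t=1,i=6
  ##.## -> #   bit 27 = 1  t=3,i=21
  ##.#. -> .   bit 26 = 0  t=0,i=17
  ##..# -> .   bit 25 = 0  t=0,i=11
  ##... -> .   bit 24 = 0  t=1,i=7
  #.### -> #   bit 23 = 1  t=1,i=14
  #.##. -> .   bit 22 = 0  t=0,i=9
  #.#.# -> #   bit 21 = 1  t=0,i=1
  #.#.. -> .   bit 20 = 0  t=0,i=3
  #..## -> #   bit 19 = 1  t=0,i=12
  #..#. -> #   bit 18 = 1  t=1,i=20
  #...# -> #   bit 17 = 1  t=0,i=5
  #.... -> #   bit 16 = 1  t=1,i=8
  .#### -> #   bit 15 = 1  t=0,i=14
  .###. -> .   bit 14 = 0  t=1,i=5
  .##.# -> #   bit 13 = 1  t=0,i=21
  .##.. -> .   bit 12 = 0  t=0,i=10
  .#.## -> .   bit 11 = 0  t=0,i=8
  .#.#. -> .   bit 10 = 0  t=0,i=0
  .#..# -> .   bit 9 = 0  t=1,i=2
  .#... -> #   bit 8 = 1  t=0,i=4
  ..### -> .   bit 7 = 0  t=0,i=13
  ..##. -> #   bit 6 = 1  t=4,i=2
  ..#.# -> .   bit 5 = 0  t=0,i=7
  ..#.. -> #   bit 4 = 1  t=2,i=3
  ...## -> .   bit 3 = 0  t=3,i=16
  ...#. -> #   bit 2 = 1  t=0,i=6
  ....# -> #   bit 1 = 1  t=1,i=10
  ..... -> #   bit 0 = 1  t=1,i=9
  bits 01111000101011111010000101010111 = 2024776023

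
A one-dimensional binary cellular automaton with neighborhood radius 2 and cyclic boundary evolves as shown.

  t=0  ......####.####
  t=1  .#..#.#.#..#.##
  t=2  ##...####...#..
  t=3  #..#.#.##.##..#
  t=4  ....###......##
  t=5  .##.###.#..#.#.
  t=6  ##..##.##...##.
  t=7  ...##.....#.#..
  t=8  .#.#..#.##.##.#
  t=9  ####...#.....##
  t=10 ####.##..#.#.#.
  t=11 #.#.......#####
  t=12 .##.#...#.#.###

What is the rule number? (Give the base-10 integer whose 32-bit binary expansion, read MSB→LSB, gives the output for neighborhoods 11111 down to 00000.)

  ##### -> #   bit 31 = 1  t=9,i=0
  ####. -> #   bit 30 = 1  t=0,i=8
  ###.# -> .   bit 29 = 0  t=0,i=9
  ###.. -> #   bit 28 = 1  t=0,i=14
  ##.## -> .   bit 27 = 0  t=0,i=10
  ##.#. -> #   bit 26 = 1  t=1,i=0
  ##..# -> .   bit 25 = 0  t=3,i=1
  ##... -> .   bit 24 = 0  t=0,i=0
  #.### -> #   bit 23 = 1  t=0,i=11
  #.##. -> .   bit 22 = 0  t=1,i=13
  #.#.# -> #   bit 21 = 1  t=1,i=6
  #.#.. -> #   bit 20 = 1  t=1,i=1
  #..## -> #   bit 19 = 1  t=2,i=14
  #..#. -> .   bit 18 = 0  t=1,i=3
  #...# -> #   bit 17 = 1  t=2,i=3
  #.... -> #   bit 16 = 1  t=0,i=1
  .#### -> .   bit 15 = 0  t=0,i=7
  .###. -> #   bit 14 = 1  t=4,i=5
  .##.# -> .   bit 13 = 0  t=1,i=14
  .##.. -> .   bit 12 = 0  t=2,i=1
  .#.## -> #   bit 11 = 1  t=1,i=12
  .#.#. -> #   bit 10 = 1  t=1,i=5
  .#..# -> .   bit 9 = 0  t=1,i=2
  .#... -> .   bit 8 = 0  t=7,i=13
  ..### -> #   bit 7 = 1  t=0,i=6
  ..##. -> #   bit 6 = 1  t=2,i=0
  ..#.# -> .   bit 5 = 0  t=1,i=4
  ..#.. -> .   bit 4 = 0  t=2,i=12
  ...## -> .   bit 3 = 0  t=0,i=5
  ...#. -> #   bit 2 = 1  t=2,i=11
  ....# -> #   bit 1 = 1  t=0,i=4
  ..... -> .   bit 0 = 0  t=0,i=2
  bits 11010100101110110100110011000110 = 3569044678

3569044678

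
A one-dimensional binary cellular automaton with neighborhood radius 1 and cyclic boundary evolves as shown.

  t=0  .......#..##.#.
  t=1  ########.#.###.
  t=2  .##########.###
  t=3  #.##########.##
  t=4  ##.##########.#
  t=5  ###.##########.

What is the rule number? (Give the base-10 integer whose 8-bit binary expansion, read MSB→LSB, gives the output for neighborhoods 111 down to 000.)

  [7] ### => #  t=1,i=1
  [6] ##. => #  t=0,i=11
  [5] #.# => #  t=0,i=12
  [4] #.. => .  t=0,i=8
  [3] .## => .  t=0,i=10
  [2] .#. => #  t=0,i=7
  [1] ..# => #  t=0,i=6
  [0] ... => #  t=0,i=0
  bits 11100111 = 231

231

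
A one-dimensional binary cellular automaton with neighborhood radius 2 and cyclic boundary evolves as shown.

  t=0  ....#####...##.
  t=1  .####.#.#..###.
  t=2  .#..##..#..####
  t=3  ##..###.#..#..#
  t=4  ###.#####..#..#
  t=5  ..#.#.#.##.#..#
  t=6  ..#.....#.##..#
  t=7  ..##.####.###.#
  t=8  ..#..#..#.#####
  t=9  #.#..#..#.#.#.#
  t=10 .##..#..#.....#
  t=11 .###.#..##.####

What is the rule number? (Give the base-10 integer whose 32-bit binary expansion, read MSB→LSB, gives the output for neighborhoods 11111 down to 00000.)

3067105791

  [31] ##### => #  t=0,i=6
  [30] ####. => .  t=0,i=7
  [29] ###.# => #  t=1,i=4
  [28] ###.. => #  t=0,i=8
  [27] ##.## => .  t=4,i=3
  [26] ##.#. => #  t=1,i=5
  [25] ##..# => #  t=1,i=14
  [24] ##... => .  t=0,i=9
  [23] #.### => #  t=4,i=4
  [22] #.##. => #  t=5,i=8
  [21] #.#.# => .  t=1,i=6
  [20] #.#.. => #  t=1,i=8
  [19] #..## => .  t=1,i=0
  [18] #..#. => .  t=2,i=7
  [17] #...# => .  t=0,i=10
  [16] #.... => .  t=0,i=0
  [15] .#### => .  t=0,i=5
  [14] .###. => #  t=1,i=12
  [13] .##.# => .  t=5,i=9
  [12] .##.. => #  t=0,i=13
  [11] .#.## => .  t=5,i=7
  [10] .#.#. => .  t=1,i=7
  [9] .#..# => .  t=1,i=9
  [8] .#... => #  t=6,i=3
  [7] ..### => #  t=0,i=4
  [6] ..##. => #  t=0,i=12
  [5] ..#.# => #  t=5,i=2
  [4] ..#.. => #  t=2,i=8
  [3] ...## => #  t=0,i=3
  [2] ...#. => #  t=6,i=7
  [1] ....# => #  t=0,i=2
  [0] ..... => #  t=0,i=1
  bits 10110110110100000101000111111111 = 3067105791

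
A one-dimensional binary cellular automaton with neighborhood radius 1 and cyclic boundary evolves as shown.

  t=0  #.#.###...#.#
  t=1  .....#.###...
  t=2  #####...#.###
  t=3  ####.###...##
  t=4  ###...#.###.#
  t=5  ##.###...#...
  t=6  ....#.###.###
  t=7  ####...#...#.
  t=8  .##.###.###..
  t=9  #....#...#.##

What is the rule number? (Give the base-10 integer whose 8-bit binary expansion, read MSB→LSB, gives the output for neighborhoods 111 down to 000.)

147

  ###|#  b7=1 t=0,i=5
  ##.|.  b6=0 t=0,i=0
  #.#|.  b5=0 t=0,i=1
  #..|#  b4=1 t=0,i=7
  .##|.  b3=0 t=0,i=4
  .#.|.  b2=0 t=0,i=2
  ..#|#  b1=1 t=0,i=9
  ...|#  b0=1 t=0,i=8
  bits 10010011 = 147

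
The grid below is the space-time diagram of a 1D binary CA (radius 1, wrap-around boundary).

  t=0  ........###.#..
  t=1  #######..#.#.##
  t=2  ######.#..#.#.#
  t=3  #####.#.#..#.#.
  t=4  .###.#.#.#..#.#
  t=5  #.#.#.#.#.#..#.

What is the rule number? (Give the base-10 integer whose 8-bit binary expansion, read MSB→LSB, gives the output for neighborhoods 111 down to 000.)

177

  nb ###: next=#  (t=0,i=9, bit7=1)
  nb ##.: next=.  (t=0,i=10, bit6=0)
  nb #.#: next=#  (t=0,i=11, bit5=1)
  nb #..: next=#  (t=0,i=13, bit4=1)
  nb .##: next=.  (t=0,i=8, bit3=0)
  nb .#.: next=.  (t=0,i=12, bit2=0)
  nb ..#: next=.  (t=0,i=7, bit1=0)
  nb ...: next=#  (t=0,i=0, bit0=1)
  bits 10110001 = 177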